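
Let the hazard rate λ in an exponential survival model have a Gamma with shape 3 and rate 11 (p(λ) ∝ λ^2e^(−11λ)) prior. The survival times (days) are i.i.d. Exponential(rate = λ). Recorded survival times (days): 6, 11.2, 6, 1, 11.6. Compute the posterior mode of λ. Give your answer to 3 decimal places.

The Exponential(rate=λ) likelihood is ∝ λ^n e^(−λΣtᵢ). Here n = 5 and Σtᵢ = 6 + 11.2 + 6 + 1 + 11.6 = 35.8.
Posterior ∝ λ^2e^(−11λ) · λ^5e^(−35.8λ) = λ^7e^(−46.8λ), i.e. Gamma(8, 46.8).
Mode = (a−1)/b = 7/46.8 ≈ 0.150.

λ̂_MAP = 0.150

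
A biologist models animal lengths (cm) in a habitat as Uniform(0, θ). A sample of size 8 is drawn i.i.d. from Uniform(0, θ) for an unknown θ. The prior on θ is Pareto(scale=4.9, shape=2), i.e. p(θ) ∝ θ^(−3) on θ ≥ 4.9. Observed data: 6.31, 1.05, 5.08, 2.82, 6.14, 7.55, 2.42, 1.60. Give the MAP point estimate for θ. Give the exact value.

θ̂_MAP = 7.55

The Uniform(0, θ) likelihood is θ^(−n) for θ ≥ max(xᵢ), zero otherwise. Here max(xᵢ) = 7.55.
Posterior ∝ θ^(−3) · θ^(−8) = θ^(−11) on θ ≥ max(4.9, 7.55) = 7.55.
This density is strictly decreasing in θ, so the posterior mode lies at the lower boundary of the support.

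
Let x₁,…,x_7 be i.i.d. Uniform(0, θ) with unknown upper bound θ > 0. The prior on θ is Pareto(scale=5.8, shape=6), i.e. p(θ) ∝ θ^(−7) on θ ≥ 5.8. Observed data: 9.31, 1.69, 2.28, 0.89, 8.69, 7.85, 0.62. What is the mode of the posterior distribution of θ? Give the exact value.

θ̂_MAP = 9.31

The Uniform(0, θ) likelihood is θ^(−n) for θ ≥ max(xᵢ), zero otherwise. Here max(xᵢ) = 9.31.
Posterior ∝ θ^(−7) · θ^(−7) = θ^(−14) on θ ≥ max(5.8, 9.31) = 9.31.
This density is strictly decreasing in θ, so the posterior mode lies at the lower boundary of the support.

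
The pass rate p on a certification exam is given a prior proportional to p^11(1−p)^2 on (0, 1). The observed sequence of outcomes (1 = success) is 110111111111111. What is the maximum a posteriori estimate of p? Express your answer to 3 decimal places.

p̂_MAP = 0.893

The prior density ∝ p^11(1−p)^2 is the kernel of Beta(12, 3).
Data: 14 successes in 15 trials (from the sequence). The binomial likelihood contributes p^14(1−p)^1, so the posterior is Beta(12+14, 3+1) = Beta(26, 4).
For Beta(a, b) with a, b > 1 the mode is (a−1)/(a+b−2) = 25/28 ≈ 0.893.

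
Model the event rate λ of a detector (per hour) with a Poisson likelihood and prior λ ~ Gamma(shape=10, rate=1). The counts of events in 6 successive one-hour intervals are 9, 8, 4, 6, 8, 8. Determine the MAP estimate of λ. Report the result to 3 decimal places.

Σxᵢ = 9+8+4+6+8+8 = 43, with n = 6.
Posterior ∝ λ^9e^(−1λ) · λ^43e^(−6λ) = λ^52e^(−7λ), i.e. Gamma(shape=53, rate=7).
The mode of a Gamma(a, b) with a ≥ 1 (shape–rate) is (a−1)/b = 52/7 ≈ 7.429.

λ̂_MAP = 7.429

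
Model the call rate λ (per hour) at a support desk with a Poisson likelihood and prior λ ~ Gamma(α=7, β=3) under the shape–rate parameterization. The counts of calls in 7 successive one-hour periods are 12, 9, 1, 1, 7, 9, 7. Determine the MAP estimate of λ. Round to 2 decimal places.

Σxᵢ = 12+9+1+1+7+9+7 = 46, with n = 7.
Posterior ∝ λ^6e^(−3λ) · λ^46e^(−7λ) = λ^52e^(−10λ), i.e. Gamma(shape=53, rate=10).
The mode of a Gamma(a, b) with a ≥ 1 (shape–rate) is (a−1)/b = 52/10 ≈ 5.20.

λ̂_MAP = 5.20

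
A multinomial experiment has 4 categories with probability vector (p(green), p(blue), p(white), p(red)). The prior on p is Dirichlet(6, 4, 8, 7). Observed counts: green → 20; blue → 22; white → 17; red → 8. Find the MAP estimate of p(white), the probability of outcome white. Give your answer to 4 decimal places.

MAP estimate of p(white) = 0.2727

The posterior is Dirichlet(αᵢ + nᵢ) = Dirichlet(26, 26, 25, 15).
For a Dirichlet(a₁,…,a_K) with all aᵢ > 1, the mode has j-th component (aⱼ − 1)/(Σaᵢ − K).
Here Σaᵢ = 92 and K = 4, so p(white) = (25 − 1)/(92 − 4) = 24/88 ≈ 0.2727.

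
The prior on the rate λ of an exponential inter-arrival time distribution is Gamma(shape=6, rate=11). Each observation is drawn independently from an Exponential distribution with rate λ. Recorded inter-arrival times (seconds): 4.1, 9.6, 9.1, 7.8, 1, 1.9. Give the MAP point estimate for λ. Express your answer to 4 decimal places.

λ̂_MAP = 0.2472

The Exponential(rate=λ) likelihood is ∝ λ^n e^(−λΣtᵢ). Here n = 6 and Σtᵢ = 4.1 + 9.6 + 9.1 + 7.8 + 1 + 1.9 = 33.5.
Posterior ∝ λ^5e^(−11λ) · λ^6e^(−33.5λ) = λ^11e^(−44.5λ), i.e. Gamma(12, 44.5).
Mode = (a−1)/b = 11/44.5 ≈ 0.2472.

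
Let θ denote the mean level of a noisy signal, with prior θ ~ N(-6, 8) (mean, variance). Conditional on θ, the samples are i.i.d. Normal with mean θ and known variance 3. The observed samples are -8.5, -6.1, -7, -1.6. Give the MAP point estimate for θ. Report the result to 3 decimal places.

n = 4; x̄ = ((-8.5) + (-6.1) + (-7) + (-1.6))/4 = -23.2/4 = -5.8.
For a Normal prior and Normal likelihood with known variance, the posterior is Normal; its mode equals its mean, the precision-weighted average.
Prior precision 1/σ₀² = 1/8 = 0.125; data precision n/σ² = 4/3.
θ̂ = (0.125·(-6) + (4/3)·(-5.8)) / (0.125 + 4/3) = (-509/60)/(35/24) = -1018/175 ≈ -5.817.

θ̂_MAP = -5.817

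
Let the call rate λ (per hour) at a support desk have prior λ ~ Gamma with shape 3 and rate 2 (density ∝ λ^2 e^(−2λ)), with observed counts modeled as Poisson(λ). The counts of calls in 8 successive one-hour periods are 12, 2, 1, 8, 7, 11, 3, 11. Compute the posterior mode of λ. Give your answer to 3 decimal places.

λ̂_MAP = 5.700

Σxᵢ = 12+2+1+8+7+11+3+11 = 55, with n = 8.
Posterior ∝ λ^2e^(−2λ) · λ^55e^(−8λ) = λ^57e^(−10λ), i.e. Gamma(shape=58, rate=10).
The mode of a Gamma(a, b) with a ≥ 1 (shape–rate) is (a−1)/b = 57/10 ≈ 5.700.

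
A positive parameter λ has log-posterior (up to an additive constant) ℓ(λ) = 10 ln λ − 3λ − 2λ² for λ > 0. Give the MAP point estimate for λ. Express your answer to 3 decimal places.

λ̂_MAP = 1.250

ℓ'(λ) = 10/λ − 3 − 4λ. Setting this to zero and multiplying by λ: 4λ² + 3λ − 10 = 0.
λ = (−3 + √(3² + 4·4·10)) / (2·4) = (−3 + √169) / 8 = (−3 + 13)/8 = 5/4.
ℓ''(λ) = −10/λ² − 4 < 0, confirming a maximum.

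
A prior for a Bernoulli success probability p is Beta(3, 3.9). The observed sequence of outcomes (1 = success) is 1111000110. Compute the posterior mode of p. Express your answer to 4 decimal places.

Prior: Beta(3, 3.9).
Data: 6 successes in 10 trials (from the sequence). The binomial likelihood contributes p^6(1−p)^4, so the posterior is Beta(3+6, 3.9+4) = Beta(9, 7.9).
For Beta(a, b) with a, b > 1 the mode is (a−1)/(a+b−2) = 8/14.9 ≈ 0.5369.

p̂_MAP = 0.5369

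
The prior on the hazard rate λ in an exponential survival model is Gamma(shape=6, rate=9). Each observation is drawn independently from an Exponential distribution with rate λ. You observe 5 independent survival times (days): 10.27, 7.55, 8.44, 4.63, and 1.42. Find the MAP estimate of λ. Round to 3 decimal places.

The Exponential(rate=λ) likelihood is ∝ λ^n e^(−λΣtᵢ). Here n = 5 and Σtᵢ = 10.27 + 7.55 + 8.44 + 4.63 + 1.42 = 32.31.
Posterior ∝ λ^5e^(−9λ) · λ^5e^(−32.31λ) = λ^10e^(−41.31λ), i.e. Gamma(11, 41.31).
Mode = (a−1)/b = 10/41.31 ≈ 0.242.

λ̂_MAP = 0.242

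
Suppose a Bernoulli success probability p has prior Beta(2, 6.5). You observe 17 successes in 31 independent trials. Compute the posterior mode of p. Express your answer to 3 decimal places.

Prior: Beta(2, 6.5).
Data: 17 successes in 31 trials. The binomial likelihood contributes p^17(1−p)^14, so the posterior is Beta(2+17, 6.5+14) = Beta(19, 20.5).
For Beta(a, b) with a, b > 1 the mode is (a−1)/(a+b−2) = 18/37.5 ≈ 0.480.

p̂_MAP = 0.480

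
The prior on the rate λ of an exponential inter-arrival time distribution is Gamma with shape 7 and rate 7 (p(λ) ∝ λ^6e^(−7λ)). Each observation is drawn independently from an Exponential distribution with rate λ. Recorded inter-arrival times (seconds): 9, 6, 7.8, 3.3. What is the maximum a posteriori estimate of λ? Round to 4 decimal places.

The Exponential(rate=λ) likelihood is ∝ λ^n e^(−λΣtᵢ). Here n = 4 and Σtᵢ = 9 + 6 + 7.8 + 3.3 = 26.1.
Posterior ∝ λ^6e^(−7λ) · λ^4e^(−26.1λ) = λ^10e^(−33.1λ), i.e. Gamma(11, 33.1).
Mode = (a−1)/b = 10/33.1 ≈ 0.3021.

λ̂_MAP = 0.3021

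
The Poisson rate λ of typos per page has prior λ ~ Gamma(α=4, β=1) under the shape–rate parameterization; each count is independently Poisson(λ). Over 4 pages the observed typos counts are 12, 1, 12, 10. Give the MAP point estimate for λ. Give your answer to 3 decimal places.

λ̂_MAP = 7.600

Σxᵢ = 12+1+12+10 = 35, with n = 4.
Posterior ∝ λ^3e^(−1λ) · λ^35e^(−4λ) = λ^38e^(−5λ), i.e. Gamma(shape=39, rate=5).
The mode of a Gamma(a, b) with a ≥ 1 (shape–rate) is (a−1)/b = 38/5 ≈ 7.600.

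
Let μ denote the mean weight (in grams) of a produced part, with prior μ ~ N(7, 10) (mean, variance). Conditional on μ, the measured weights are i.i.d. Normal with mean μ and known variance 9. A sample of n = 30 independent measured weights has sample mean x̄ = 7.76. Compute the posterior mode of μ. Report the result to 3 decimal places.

μ̂_MAP = 7.738

n = 30, x̄ = 7.76.
For a Normal prior and Normal likelihood with known variance, the posterior is Normal; its mode equals its mean, the precision-weighted average.
Prior precision 1/σ₀² = 1/10 = 0.1; data precision n/σ² = 30/9 = 10/3.
μ̂ = (0.1·7 + (10/3)·7.76) / (0.1 + 10/3) = (797/30)/(103/30) = 797/103 ≈ 7.738.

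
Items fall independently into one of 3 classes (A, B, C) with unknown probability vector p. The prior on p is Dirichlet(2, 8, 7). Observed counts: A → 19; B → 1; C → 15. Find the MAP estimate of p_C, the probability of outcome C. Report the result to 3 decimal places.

The posterior is Dirichlet(αᵢ + nᵢ) = Dirichlet(21, 9, 22).
For a Dirichlet(a₁,…,a_K) with all aᵢ > 1, the mode has j-th component (aⱼ − 1)/(Σaᵢ − K).
Here Σaᵢ = 52 and K = 3, so p_C = (22 − 1)/(52 − 3) = 21/49 ≈ 0.429.

MAP estimate of p_C = 0.429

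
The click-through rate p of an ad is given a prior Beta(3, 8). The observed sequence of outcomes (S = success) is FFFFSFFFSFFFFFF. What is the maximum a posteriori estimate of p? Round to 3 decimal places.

p̂_MAP = 0.167

Prior: Beta(3, 8).
Data: 2 successes in 15 trials (from the sequence). The binomial likelihood contributes p^2(1−p)^13, so the posterior is Beta(3+2, 8+13) = Beta(5, 21).
For Beta(a, b) with a, b > 1 the mode is (a−1)/(a+b−2) = 4/24 ≈ 0.167.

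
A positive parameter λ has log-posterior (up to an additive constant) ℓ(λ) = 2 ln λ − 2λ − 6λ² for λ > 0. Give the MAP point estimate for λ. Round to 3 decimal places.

ℓ'(λ) = 2/λ − 2 − 12λ. Setting this to zero and multiplying by λ: 12λ² + 2λ − 2 = 0.
λ = (−2 + √(2² + 4·12·2)) / (2·12) = (−2 + √100) / 24 = (−2 + 10)/24 = 1/3.
ℓ''(λ) = −2/λ² − 12 < 0, confirming a maximum.

λ̂_MAP = 0.333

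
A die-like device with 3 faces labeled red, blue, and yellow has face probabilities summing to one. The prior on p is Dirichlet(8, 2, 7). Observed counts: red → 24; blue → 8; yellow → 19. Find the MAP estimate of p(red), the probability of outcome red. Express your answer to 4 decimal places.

MAP estimate of p(red) = 0.4769

The posterior is Dirichlet(αᵢ + nᵢ) = Dirichlet(32, 10, 26).
For a Dirichlet(a₁,…,a_K) with all aᵢ > 1, the mode has j-th component (aⱼ − 1)/(Σaᵢ − K).
Here Σaᵢ = 68 and K = 3, so p(red) = (32 − 1)/(68 − 3) = 31/65 ≈ 0.4769.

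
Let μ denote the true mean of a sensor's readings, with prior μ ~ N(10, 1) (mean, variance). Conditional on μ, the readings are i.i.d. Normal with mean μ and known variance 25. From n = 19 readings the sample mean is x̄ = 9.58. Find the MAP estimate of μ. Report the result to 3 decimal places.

μ̂_MAP = 9.819

n = 19, x̄ = 9.58.
For a Normal prior and Normal likelihood with known variance, the posterior is Normal; its mode equals its mean, the precision-weighted average.
Prior precision 1/σ₀² = 1/1 = 1; data precision n/σ² = 19/25 = 0.76.
μ̂ = (1·10 + 0.76·9.58) / (1 + 0.76) = 17.2808/1.76 = 21601/2200 ≈ 9.819.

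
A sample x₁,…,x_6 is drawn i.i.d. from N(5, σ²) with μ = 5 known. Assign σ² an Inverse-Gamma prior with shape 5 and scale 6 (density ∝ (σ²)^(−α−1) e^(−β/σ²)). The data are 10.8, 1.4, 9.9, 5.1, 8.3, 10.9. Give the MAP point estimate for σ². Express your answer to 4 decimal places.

Sum of squared deviations about the known mean: SS = (10.8−5)² + (1.4−5)² + (9.9−5)² + (5.1−5)² + (8.3−5)² + (10.9−5)² = 116.32.
The Normal likelihood contributes (σ²)^(−n/2) exp(−SS/(2σ²)), so the posterior is Inverse-Gamma(α + n/2, β + SS/2) = Inverse-Gamma(8, 64.16).
The mode of Inverse-Gamma(a, b) is b/(a+1) = 64.16/9 ≈ 7.1289.

σ̂²_MAP = 7.1289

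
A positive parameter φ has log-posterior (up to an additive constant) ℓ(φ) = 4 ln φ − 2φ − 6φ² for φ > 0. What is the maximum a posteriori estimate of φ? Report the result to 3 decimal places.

φ̂_MAP = 0.500

ℓ'(φ) = 4/φ − 2 − 12φ. Setting this to zero and multiplying by φ: 12φ² + 2φ − 4 = 0.
φ = (−2 + √(2² + 4·12·4)) / (2·12) = (−2 + √196) / 24 = (−2 + 14)/24 = 1/2.
ℓ''(φ) = −4/φ² − 12 < 0, confirming a maximum.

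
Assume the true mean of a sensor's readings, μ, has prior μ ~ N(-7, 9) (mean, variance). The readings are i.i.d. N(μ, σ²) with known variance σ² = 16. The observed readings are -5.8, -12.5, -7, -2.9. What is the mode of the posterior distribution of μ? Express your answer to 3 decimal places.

n = 4; x̄ = ((-5.8) + (-12.5) + (-7) + (-2.9))/4 = -28.2/4 = -7.05.
For a Normal prior and Normal likelihood with known variance, the posterior is Normal; its mode equals its mean, the precision-weighted average.
Prior precision 1/σ₀² = 1/9; data precision n/σ² = 4/16 = 0.25.
μ̂ = ((1/9)·(-7) + 0.25·(-7.05)) / (1/9 + 0.25) = (-1829/720)/(13/36) = -1829/260 ≈ -7.035.

μ̂_MAP = -7.035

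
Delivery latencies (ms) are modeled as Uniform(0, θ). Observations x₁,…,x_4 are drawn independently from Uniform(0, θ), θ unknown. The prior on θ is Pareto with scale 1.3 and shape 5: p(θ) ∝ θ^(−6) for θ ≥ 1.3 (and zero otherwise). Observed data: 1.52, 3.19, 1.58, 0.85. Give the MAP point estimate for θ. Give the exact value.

The Uniform(0, θ) likelihood is θ^(−n) for θ ≥ max(xᵢ), zero otherwise. Here max(xᵢ) = 3.19.
Posterior ∝ θ^(−6) · θ^(−4) = θ^(−10) on θ ≥ max(1.3, 3.19) = 3.19.
This density is strictly decreasing in θ, so the posterior mode lies at the lower boundary of the support.

θ̂_MAP = 3.19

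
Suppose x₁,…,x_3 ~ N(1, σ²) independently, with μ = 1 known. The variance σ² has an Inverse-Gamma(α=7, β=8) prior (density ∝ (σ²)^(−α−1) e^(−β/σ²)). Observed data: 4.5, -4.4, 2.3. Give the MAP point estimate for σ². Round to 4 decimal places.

σ̂²_MAP = 3.1105

Sum of squared deviations about the known mean: SS = (4.5−1)² + (-4.4−1)² + (2.3−1)² = 43.1.
The Normal likelihood contributes (σ²)^(−n/2) exp(−SS/(2σ²)), so the posterior is Inverse-Gamma(α + n/2, β + SS/2) = Inverse-Gamma(8.5, 29.55).
The mode of Inverse-Gamma(a, b) is b/(a+1) = 29.55/9.5 ≈ 3.1105.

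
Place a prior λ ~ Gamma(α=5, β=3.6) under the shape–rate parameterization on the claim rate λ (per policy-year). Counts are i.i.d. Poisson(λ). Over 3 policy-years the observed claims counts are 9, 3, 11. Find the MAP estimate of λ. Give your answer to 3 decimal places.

Σxᵢ = 9+3+11 = 23, with n = 3.
Posterior ∝ λ^4e^(−3.6λ) · λ^23e^(−3λ) = λ^27e^(−6.6λ), i.e. Gamma(shape=28, rate=6.6).
The mode of a Gamma(a, b) with a ≥ 1 (shape–rate) is (a−1)/b = 27/6.6 ≈ 4.091.

λ̂_MAP = 4.091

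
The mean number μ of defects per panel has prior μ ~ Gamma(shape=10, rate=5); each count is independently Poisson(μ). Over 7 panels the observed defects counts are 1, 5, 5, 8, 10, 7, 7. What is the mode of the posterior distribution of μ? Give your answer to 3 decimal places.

Σxᵢ = 1+5+5+8+10+7+7 = 43, with n = 7.
Posterior ∝ μ^9e^(−5μ) · μ^43e^(−7μ) = μ^52e^(−12μ), i.e. Gamma(shape=53, rate=12).
The mode of a Gamma(a, b) with a ≥ 1 (shape–rate) is (a−1)/b = 52/12 ≈ 4.333.

μ̂_MAP = 4.333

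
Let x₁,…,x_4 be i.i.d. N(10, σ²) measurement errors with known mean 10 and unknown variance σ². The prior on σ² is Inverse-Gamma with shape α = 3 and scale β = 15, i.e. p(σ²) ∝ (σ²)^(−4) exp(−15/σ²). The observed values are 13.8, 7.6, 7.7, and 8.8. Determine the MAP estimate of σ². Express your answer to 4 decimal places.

σ̂²_MAP = 4.7442

Sum of squared deviations about the known mean: SS = (13.8−10)² + (7.6−10)² + (7.7−10)² + (8.8−10)² = 26.93.
The Normal likelihood contributes (σ²)^(−n/2) exp(−SS/(2σ²)), so the posterior is Inverse-Gamma(α + n/2, β + SS/2) = Inverse-Gamma(5, 28.465).
The mode of Inverse-Gamma(a, b) is b/(a+1) = 28.465/6 ≈ 4.7442.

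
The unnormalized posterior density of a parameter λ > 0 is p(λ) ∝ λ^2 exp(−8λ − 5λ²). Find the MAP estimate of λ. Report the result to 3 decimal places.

ℓ'(λ) = 2/λ − 8 − 10λ. Setting this to zero and multiplying by λ: 10λ² + 8λ − 2 = 0.
λ = (−8 + √(8² + 4·10·2)) / (2·10) = (−8 + √144) / 20 = (−8 + 12)/20 = 1/5.
ℓ''(λ) = −2/λ² − 10 < 0, confirming a maximum.

λ̂_MAP = 0.200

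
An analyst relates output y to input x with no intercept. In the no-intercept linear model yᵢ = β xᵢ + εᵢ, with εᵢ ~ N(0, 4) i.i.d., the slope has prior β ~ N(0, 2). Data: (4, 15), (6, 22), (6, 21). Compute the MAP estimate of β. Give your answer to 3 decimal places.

β̂_MAP = 3.533

log p(β | y) = −Σ(yᵢ − βxᵢ)²/(2·4) − β²/(2·2) + const.
Setting the derivative to zero: Σxᵢ(yᵢ − βxᵢ)/4 − β/2 = 0, so β = Σxᵢyᵢ / (Σxᵢ² + σ²/τ²).
Σxᵢyᵢ = 4·15 + 6·22 + 6·21 = 318; Σxᵢ² = 88; σ²/τ² = 2.
β̂_MAP = 318 / (88 + 2) = 318/90 ≈ 3.533.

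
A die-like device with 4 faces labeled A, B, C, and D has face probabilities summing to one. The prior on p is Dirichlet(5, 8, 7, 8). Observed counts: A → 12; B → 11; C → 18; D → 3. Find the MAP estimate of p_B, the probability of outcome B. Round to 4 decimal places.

The posterior is Dirichlet(αᵢ + nᵢ) = Dirichlet(17, 19, 25, 11).
For a Dirichlet(a₁,…,a_K) with all aᵢ > 1, the mode has j-th component (aⱼ − 1)/(Σaᵢ − K).
Here Σaᵢ = 72 and K = 4, so p_B = (19 − 1)/(72 − 4) = 18/68 ≈ 0.2647.

MAP estimate of p_B = 0.2647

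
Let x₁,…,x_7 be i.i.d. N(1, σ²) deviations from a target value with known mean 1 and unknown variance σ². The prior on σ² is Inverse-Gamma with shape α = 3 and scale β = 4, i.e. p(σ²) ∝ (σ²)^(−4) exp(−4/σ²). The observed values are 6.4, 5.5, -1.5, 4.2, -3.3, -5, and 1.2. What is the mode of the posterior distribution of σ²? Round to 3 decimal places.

σ̂²_MAP = 8.562

Sum of squared deviations about the known mean: SS = (6.4−1)² + (5.5−1)² + (-1.5−1)² + (4.2−1)² + (-3.3−1)² + (-5−1)² + (1.2−1)² = 120.43.
The Normal likelihood contributes (σ²)^(−n/2) exp(−SS/(2σ²)), so the posterior is Inverse-Gamma(α + n/2, β + SS/2) = Inverse-Gamma(6.5, 64.215).
The mode of Inverse-Gamma(a, b) is b/(a+1) = 64.215/7.5 ≈ 8.562.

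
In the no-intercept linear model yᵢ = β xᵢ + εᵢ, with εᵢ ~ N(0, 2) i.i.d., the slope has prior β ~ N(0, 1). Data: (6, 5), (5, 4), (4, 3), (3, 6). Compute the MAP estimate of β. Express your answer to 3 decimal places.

β̂_MAP = 0.909

log p(β | y) = −Σ(yᵢ − βxᵢ)²/(2·2) − β²/(2·1) + const.
Setting the derivative to zero: Σxᵢ(yᵢ − βxᵢ)/2 − β/1 = 0, so β = Σxᵢyᵢ / (Σxᵢ² + σ²/τ²).
Σxᵢyᵢ = 6·5 + 5·4 + 4·3 + 3·6 = 80; Σxᵢ² = 86; σ²/τ² = 2.
β̂_MAP = 80 / (86 + 2) = 80/88 ≈ 0.909.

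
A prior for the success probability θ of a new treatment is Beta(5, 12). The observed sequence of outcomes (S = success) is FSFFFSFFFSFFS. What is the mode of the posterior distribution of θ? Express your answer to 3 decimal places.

θ̂_MAP = 0.286

Prior: Beta(5, 12).
Data: 4 successes in 13 trials (from the sequence). The binomial likelihood contributes θ^4(1−θ)^9, so the posterior is Beta(5+4, 12+9) = Beta(9, 21).
For Beta(a, b) with a, b > 1 the mode is (a−1)/(a+b−2) = 8/28 ≈ 0.286.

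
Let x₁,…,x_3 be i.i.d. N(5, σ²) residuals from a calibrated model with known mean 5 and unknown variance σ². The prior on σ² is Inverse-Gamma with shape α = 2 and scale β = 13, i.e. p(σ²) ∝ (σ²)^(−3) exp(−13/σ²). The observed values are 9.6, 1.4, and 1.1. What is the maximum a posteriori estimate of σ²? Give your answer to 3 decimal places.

σ̂²_MAP = 8.370

Sum of squared deviations about the known mean: SS = (9.6−5)² + (1.4−5)² + (1.1−5)² = 49.33.
The Normal likelihood contributes (σ²)^(−n/2) exp(−SS/(2σ²)), so the posterior is Inverse-Gamma(α + n/2, β + SS/2) = Inverse-Gamma(3.5, 37.665).
The mode of Inverse-Gamma(a, b) is b/(a+1) = 37.665/4.5 ≈ 8.370.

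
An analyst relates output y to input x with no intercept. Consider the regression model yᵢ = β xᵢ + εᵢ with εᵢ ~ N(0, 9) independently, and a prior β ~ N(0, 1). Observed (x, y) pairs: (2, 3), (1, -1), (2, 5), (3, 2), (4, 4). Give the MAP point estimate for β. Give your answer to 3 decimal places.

log p(β | y) = −Σ(yᵢ − βxᵢ)²/(2·9) − β²/(2·1) + const.
Setting the derivative to zero: Σxᵢ(yᵢ − βxᵢ)/9 − β/1 = 0, so β = Σxᵢyᵢ / (Σxᵢ² + σ²/τ²).
Σxᵢyᵢ = 2·3 + 1·(-1) + 2·5 + 3·2 + 4·4 = 37; Σxᵢ² = 34; σ²/τ² = 9.
β̂_MAP = 37 / (34 + 9) = 37/43 ≈ 0.860.

β̂_MAP = 0.860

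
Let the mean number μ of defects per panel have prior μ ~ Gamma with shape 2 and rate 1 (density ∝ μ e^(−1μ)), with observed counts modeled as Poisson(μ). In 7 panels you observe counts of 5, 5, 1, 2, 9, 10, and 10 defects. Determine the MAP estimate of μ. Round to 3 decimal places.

μ̂_MAP = 5.375

Σxᵢ = 5+5+1+2+9+10+10 = 42, with n = 7.
Posterior ∝ μe^(−1μ) · μ^42e^(−7μ) = μ^43e^(−8μ), i.e. Gamma(shape=44, rate=8).
The mode of a Gamma(a, b) with a ≥ 1 (shape–rate) is (a−1)/b = 43/8 ≈ 5.375.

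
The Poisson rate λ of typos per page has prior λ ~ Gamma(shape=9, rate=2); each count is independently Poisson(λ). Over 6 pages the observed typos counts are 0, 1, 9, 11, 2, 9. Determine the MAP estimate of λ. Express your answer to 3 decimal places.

λ̂_MAP = 5.000

Σxᵢ = 0+1+9+11+2+9 = 32, with n = 6.
Posterior ∝ λ^8e^(−2λ) · λ^32e^(−6λ) = λ^40e^(−8λ), i.e. Gamma(shape=41, rate=8).
The mode of a Gamma(a, b) with a ≥ 1 (shape–rate) is (a−1)/b = 40/8 ≈ 5.000.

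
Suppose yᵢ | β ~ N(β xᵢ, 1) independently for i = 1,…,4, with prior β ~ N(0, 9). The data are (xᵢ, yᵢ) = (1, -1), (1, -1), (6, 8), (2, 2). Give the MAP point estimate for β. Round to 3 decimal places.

β̂_MAP = 1.187

log p(β | y) = −Σ(yᵢ − βxᵢ)²/(2·1) − β²/(2·9) + const.
Setting the derivative to zero: Σxᵢ(yᵢ − βxᵢ)/1 − β/9 = 0, so β = Σxᵢyᵢ / (Σxᵢ² + σ²/τ²).
Σxᵢyᵢ = 1·(-1) + 1·(-1) + 6·8 + 2·2 = 50; Σxᵢ² = 42; σ²/τ² = 1/9.
β̂_MAP = 50 / (42 + 1/9) = 50/(379/9) = 450/379 ≈ 1.187.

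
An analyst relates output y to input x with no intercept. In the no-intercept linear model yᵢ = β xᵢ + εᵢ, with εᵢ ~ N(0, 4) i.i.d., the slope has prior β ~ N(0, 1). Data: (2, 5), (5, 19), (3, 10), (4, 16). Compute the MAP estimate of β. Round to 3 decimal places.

β̂_MAP = 3.431

log p(β | y) = −Σ(yᵢ − βxᵢ)²/(2·4) − β²/(2·1) + const.
Setting the derivative to zero: Σxᵢ(yᵢ − βxᵢ)/4 − β/1 = 0, so β = Σxᵢyᵢ / (Σxᵢ² + σ²/τ²).
Σxᵢyᵢ = 2·5 + 5·19 + 3·10 + 4·16 = 199; Σxᵢ² = 54; σ²/τ² = 4.
β̂_MAP = 199 / (54 + 4) = 199/58 ≈ 3.431.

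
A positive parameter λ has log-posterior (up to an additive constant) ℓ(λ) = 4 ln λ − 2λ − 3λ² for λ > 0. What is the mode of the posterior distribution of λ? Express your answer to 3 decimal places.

λ̂_MAP = 0.667

ℓ'(λ) = 4/λ − 2 − 6λ. Setting this to zero and multiplying by λ: 6λ² + 2λ − 4 = 0.
λ = (−2 + √(2² + 4·6·4)) / (2·6) = (−2 + √100) / 12 = (−2 + 10)/12 = 2/3.
ℓ''(λ) = −4/λ² − 6 < 0, confirming a maximum.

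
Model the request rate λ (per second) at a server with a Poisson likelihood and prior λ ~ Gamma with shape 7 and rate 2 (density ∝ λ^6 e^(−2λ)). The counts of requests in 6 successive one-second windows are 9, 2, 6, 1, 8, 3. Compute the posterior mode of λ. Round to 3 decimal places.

λ̂_MAP = 4.375

Σxᵢ = 9+2+6+1+8+3 = 29, with n = 6.
Posterior ∝ λ^6e^(−2λ) · λ^29e^(−6λ) = λ^35e^(−8λ), i.e. Gamma(shape=36, rate=8).
The mode of a Gamma(a, b) with a ≥ 1 (shape–rate) is (a−1)/b = 35/8 ≈ 4.375.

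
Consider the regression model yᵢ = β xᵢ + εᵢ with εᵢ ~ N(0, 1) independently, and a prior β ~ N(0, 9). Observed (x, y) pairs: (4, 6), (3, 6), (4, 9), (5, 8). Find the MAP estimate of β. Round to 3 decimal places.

β̂_MAP = 1.785

log p(β | y) = −Σ(yᵢ − βxᵢ)²/(2·1) − β²/(2·9) + const.
Setting the derivative to zero: Σxᵢ(yᵢ − βxᵢ)/1 − β/9 = 0, so β = Σxᵢyᵢ / (Σxᵢ² + σ²/τ²).
Σxᵢyᵢ = 4·6 + 3·6 + 4·9 + 5·8 = 118; Σxᵢ² = 66; σ²/τ² = 1/9.
β̂_MAP = 118 / (66 + 1/9) = 118/(595/9) = 1062/595 ≈ 1.785.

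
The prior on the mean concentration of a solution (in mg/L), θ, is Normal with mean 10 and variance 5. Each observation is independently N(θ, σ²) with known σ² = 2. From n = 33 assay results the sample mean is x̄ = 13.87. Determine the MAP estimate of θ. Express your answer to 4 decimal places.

θ̂_MAP = 13.8237

n = 33, x̄ = 13.87.
For a Normal prior and Normal likelihood with known variance, the posterior is Normal; its mode equals its mean, the precision-weighted average.
Prior precision 1/σ₀² = 1/5 = 0.2; data precision n/σ² = 33/2 = 16.5.
θ̂ = (0.2·10 + 16.5·13.87) / (0.2 + 16.5) = 230.855/16.7 = 46171/3340 ≈ 13.8237.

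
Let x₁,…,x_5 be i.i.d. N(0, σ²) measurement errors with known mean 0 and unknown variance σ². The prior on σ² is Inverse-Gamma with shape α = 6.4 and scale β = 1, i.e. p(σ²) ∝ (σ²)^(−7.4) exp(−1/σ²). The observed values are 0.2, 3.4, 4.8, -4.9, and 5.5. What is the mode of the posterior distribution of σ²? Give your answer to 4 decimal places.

σ̂²_MAP = 4.5909

Sum of squared deviations about the known mean: SS = (0.2−0)² + (3.4−0)² + (4.8−0)² + (-4.9−0)² + (5.5−0)² = 88.9.
The Normal likelihood contributes (σ²)^(−n/2) exp(−SS/(2σ²)), so the posterior is Inverse-Gamma(α + n/2, β + SS/2) = Inverse-Gamma(8.9, 45.45).
The mode of Inverse-Gamma(a, b) is b/(a+1) = 45.45/9.9 ≈ 4.5909.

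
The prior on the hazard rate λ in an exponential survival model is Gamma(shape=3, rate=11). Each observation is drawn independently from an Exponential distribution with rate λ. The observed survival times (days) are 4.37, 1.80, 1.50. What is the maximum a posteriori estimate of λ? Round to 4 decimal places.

λ̂_MAP = 0.2678

The Exponential(rate=λ) likelihood is ∝ λ^n e^(−λΣtᵢ). Here n = 3 and Σtᵢ = 4.37 + 1.80 + 1.50 = 7.67.
Posterior ∝ λ^2e^(−11λ) · λ^3e^(−7.67λ) = λ^5e^(−18.67λ), i.e. Gamma(6, 18.67).
Mode = (a−1)/b = 5/18.67 ≈ 0.2678.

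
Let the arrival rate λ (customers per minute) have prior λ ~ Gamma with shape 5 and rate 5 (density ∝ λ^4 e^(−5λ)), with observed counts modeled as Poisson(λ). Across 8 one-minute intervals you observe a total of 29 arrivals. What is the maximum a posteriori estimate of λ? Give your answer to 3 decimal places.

Σxᵢ = 29, n = 8.
Posterior ∝ λ^4e^(−5λ) · λ^29e^(−8λ) = λ^33e^(−13λ), i.e. Gamma(shape=34, rate=13).
The mode of a Gamma(a, b) with a ≥ 1 (shape–rate) is (a−1)/b = 33/13 ≈ 2.538.

λ̂_MAP = 2.538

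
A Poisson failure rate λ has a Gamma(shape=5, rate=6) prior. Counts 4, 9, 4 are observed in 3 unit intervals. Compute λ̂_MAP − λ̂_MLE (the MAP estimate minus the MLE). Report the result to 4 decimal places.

MAP − MLE = -3.3333

Σxᵢ = 17. Posterior is Gamma(22, 9); MAP = (22−1)/9 = 21/9 ≈ 2.33333.
MLE = x̄ = 17/3 ≈ 5.66667.
Difference = 21/9 − 17/3 = -10/3 ≈ -3.3333.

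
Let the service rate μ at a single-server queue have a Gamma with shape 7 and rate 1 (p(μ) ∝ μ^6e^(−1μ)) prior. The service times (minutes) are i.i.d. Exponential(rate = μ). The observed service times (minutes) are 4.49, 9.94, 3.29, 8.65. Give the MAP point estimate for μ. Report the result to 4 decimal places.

μ̂_MAP = 0.3654

The Exponential(rate=μ) likelihood is ∝ μ^n e^(−μΣtᵢ). Here n = 4 and Σtᵢ = 4.49 + 9.94 + 3.29 + 8.65 = 26.37.
Posterior ∝ μ^6e^(−1μ) · μ^4e^(−26.37μ) = μ^10e^(−27.37μ), i.e. Gamma(11, 27.37).
Mode = (a−1)/b = 10/27.37 ≈ 0.3654.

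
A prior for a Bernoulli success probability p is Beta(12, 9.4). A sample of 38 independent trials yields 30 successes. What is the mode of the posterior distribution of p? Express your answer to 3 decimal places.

Prior: Beta(12, 9.4).
Data: 30 successes in 38 trials. The binomial likelihood contributes p^30(1−p)^8, so the posterior is Beta(12+30, 9.4+8) = Beta(42, 17.4).
For Beta(a, b) with a, b > 1 the mode is (a−1)/(a+b−2) = 41/57.4 ≈ 0.714.

p̂_MAP = 0.714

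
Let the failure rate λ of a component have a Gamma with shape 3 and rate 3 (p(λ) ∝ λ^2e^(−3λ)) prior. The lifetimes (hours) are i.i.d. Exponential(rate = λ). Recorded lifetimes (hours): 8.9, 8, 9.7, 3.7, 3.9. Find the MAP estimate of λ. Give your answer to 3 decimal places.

The Exponential(rate=λ) likelihood is ∝ λ^n e^(−λΣtᵢ). Here n = 5 and Σtᵢ = 8.9 + 8 + 9.7 + 3.7 + 3.9 = 34.2.
Posterior ∝ λ^2e^(−3λ) · λ^5e^(−34.2λ) = λ^7e^(−37.2λ), i.e. Gamma(8, 37.2).
Mode = (a−1)/b = 7/37.2 ≈ 0.188.

λ̂_MAP = 0.188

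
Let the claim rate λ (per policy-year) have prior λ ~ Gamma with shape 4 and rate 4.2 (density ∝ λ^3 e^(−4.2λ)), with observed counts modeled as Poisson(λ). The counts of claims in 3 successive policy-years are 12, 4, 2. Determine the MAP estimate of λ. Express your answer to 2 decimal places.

λ̂_MAP = 2.92

Σxᵢ = 12+4+2 = 18, with n = 3.
Posterior ∝ λ^3e^(−4.2λ) · λ^18e^(−3λ) = λ^21e^(−7.2λ), i.e. Gamma(shape=22, rate=7.2).
The mode of a Gamma(a, b) with a ≥ 1 (shape–rate) is (a−1)/b = 21/7.2 ≈ 2.92.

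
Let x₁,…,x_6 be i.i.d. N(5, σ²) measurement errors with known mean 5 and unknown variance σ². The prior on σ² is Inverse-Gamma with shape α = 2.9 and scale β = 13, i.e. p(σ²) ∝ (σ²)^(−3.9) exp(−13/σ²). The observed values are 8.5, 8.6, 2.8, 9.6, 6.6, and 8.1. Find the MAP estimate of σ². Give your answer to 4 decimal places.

σ̂²_MAP = 6.4768

Sum of squared deviations about the known mean: SS = (8.5−5)² + (8.6−5)² + (2.8−5)² + (9.6−5)² + (6.6−5)² + (8.1−5)² = 63.38.
The Normal likelihood contributes (σ²)^(−n/2) exp(−SS/(2σ²)), so the posterior is Inverse-Gamma(α + n/2, β + SS/2) = Inverse-Gamma(5.9, 44.69).
The mode of Inverse-Gamma(a, b) is b/(a+1) = 44.69/6.9 ≈ 6.4768.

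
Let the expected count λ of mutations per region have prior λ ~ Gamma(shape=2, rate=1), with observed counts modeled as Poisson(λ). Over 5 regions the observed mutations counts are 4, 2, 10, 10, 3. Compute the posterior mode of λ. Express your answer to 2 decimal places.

λ̂_MAP = 5.00

Σxᵢ = 4+2+10+10+3 = 29, with n = 5.
Posterior ∝ λe^(−1λ) · λ^29e^(−5λ) = λ^30e^(−6λ), i.e. Gamma(shape=31, rate=6).
The mode of a Gamma(a, b) with a ≥ 1 (shape–rate) is (a−1)/b = 30/6 ≈ 5.00.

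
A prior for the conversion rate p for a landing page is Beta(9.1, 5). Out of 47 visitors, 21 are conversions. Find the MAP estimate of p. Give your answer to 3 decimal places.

p̂_MAP = 0.492

Prior: Beta(9.1, 5).
Data: 21 successes in 47 trials. The binomial likelihood contributes p^21(1−p)^26, so the posterior is Beta(9.1+21, 5+26) = Beta(30.1, 31).
For Beta(a, b) with a, b > 1 the mode is (a−1)/(a+b−2) = 29.1/59.1 ≈ 0.492.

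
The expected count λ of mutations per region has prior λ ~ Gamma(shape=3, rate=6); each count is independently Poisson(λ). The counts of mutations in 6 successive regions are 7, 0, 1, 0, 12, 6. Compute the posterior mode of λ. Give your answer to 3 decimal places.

λ̂_MAP = 2.333

Σxᵢ = 7+0+1+0+12+6 = 26, with n = 6.
Posterior ∝ λ^2e^(−6λ) · λ^26e^(−6λ) = λ^28e^(−12λ), i.e. Gamma(shape=29, rate=12).
The mode of a Gamma(a, b) with a ≥ 1 (shape–rate) is (a−1)/b = 28/12 ≈ 2.333.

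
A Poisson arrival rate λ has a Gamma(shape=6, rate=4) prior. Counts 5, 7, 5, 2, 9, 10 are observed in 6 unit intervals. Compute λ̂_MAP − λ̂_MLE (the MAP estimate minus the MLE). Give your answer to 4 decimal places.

Σxᵢ = 38. Posterior is Gamma(44, 10); MAP = (44−1)/10 = 43/10 ≈ 4.30000.
MLE = x̄ = 38/6 ≈ 6.33333.
Difference = 43/10 − 38/6 = -61/30 ≈ -2.0333.

MAP − MLE = -2.0333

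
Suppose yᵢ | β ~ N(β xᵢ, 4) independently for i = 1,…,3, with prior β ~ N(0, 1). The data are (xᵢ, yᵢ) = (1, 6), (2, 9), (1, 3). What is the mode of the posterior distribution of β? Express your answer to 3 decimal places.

log p(β | y) = −Σ(yᵢ − βxᵢ)²/(2·4) − β²/(2·1) + const.
Setting the derivative to zero: Σxᵢ(yᵢ − βxᵢ)/4 − β/1 = 0, so β = Σxᵢyᵢ / (Σxᵢ² + σ²/τ²).
Σxᵢyᵢ = 1·6 + 2·9 + 1·3 = 27; Σxᵢ² = 6; σ²/τ² = 4.
β̂_MAP = 27 / (6 + 4) = 27/10 ≈ 2.700.

β̂_MAP = 2.700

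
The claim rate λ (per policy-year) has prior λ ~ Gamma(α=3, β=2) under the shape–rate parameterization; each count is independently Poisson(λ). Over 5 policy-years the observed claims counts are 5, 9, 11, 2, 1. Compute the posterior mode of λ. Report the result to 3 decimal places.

Σxᵢ = 5+9+11+2+1 = 28, with n = 5.
Posterior ∝ λ^2e^(−2λ) · λ^28e^(−5λ) = λ^30e^(−7λ), i.e. Gamma(shape=31, rate=7).
The mode of a Gamma(a, b) with a ≥ 1 (shape–rate) is (a−1)/b = 30/7 ≈ 4.286.

λ̂_MAP = 4.286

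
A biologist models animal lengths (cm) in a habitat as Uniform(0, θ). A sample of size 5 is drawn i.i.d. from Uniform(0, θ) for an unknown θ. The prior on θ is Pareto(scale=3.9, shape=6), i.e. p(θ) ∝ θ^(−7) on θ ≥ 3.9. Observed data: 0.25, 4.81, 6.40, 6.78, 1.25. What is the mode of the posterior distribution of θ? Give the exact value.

The Uniform(0, θ) likelihood is θ^(−n) for θ ≥ max(xᵢ), zero otherwise. Here max(xᵢ) = 6.78.
Posterior ∝ θ^(−7) · θ^(−5) = θ^(−12) on θ ≥ max(3.9, 6.78) = 6.78.
This density is strictly decreasing in θ, so the posterior mode lies at the lower boundary of the support.

θ̂_MAP = 6.78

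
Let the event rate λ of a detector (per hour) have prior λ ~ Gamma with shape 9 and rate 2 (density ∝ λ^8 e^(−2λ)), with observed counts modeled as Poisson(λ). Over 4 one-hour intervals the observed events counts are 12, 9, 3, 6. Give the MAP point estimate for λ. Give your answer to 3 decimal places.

Σxᵢ = 12+9+3+6 = 30, with n = 4.
Posterior ∝ λ^8e^(−2λ) · λ^30e^(−4λ) = λ^38e^(−6λ), i.e. Gamma(shape=39, rate=6).
The mode of a Gamma(a, b) with a ≥ 1 (shape–rate) is (a−1)/b = 38/6 ≈ 6.333.

λ̂_MAP = 6.333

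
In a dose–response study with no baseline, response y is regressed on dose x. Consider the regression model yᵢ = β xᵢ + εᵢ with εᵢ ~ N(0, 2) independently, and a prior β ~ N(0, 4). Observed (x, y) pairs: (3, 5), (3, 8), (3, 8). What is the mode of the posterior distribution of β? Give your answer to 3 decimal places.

β̂_MAP = 2.291

log p(β | y) = −Σ(yᵢ − βxᵢ)²/(2·2) − β²/(2·4) + const.
Setting the derivative to zero: Σxᵢ(yᵢ − βxᵢ)/2 − β/4 = 0, so β = Σxᵢyᵢ / (Σxᵢ² + σ²/τ²).
Σxᵢyᵢ = 3·5 + 3·8 + 3·8 = 63; Σxᵢ² = 27; σ²/τ² = 0.5.
β̂_MAP = 63 / (27 + 0.5) = 63/27.5 ≈ 2.291.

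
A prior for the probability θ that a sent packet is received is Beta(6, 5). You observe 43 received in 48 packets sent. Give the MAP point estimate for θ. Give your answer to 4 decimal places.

Prior: Beta(6, 5).
Data: 43 successes in 48 trials. The binomial likelihood contributes θ^43(1−θ)^5, so the posterior is Beta(6+43, 5+5) = Beta(49, 10).
For Beta(a, b) with a, b > 1 the mode is (a−1)/(a+b−2) = 48/57 ≈ 0.8421.

θ̂_MAP = 0.8421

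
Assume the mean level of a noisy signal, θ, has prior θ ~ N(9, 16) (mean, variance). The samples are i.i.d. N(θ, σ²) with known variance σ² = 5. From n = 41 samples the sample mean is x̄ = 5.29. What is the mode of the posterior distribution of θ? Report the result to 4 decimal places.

n = 41, x̄ = 5.29.
For a Normal prior and Normal likelihood with known variance, the posterior is Normal; its mode equals its mean, the precision-weighted average.
Prior precision 1/σ₀² = 1/16 = 0.0625; data precision n/σ² = 41/5 = 8.2.
θ̂ = (0.0625·9 + 8.2·5.29) / (0.0625 + 8.2) = 43.9405/8.2625 = 87881/16525 ≈ 5.3181.

θ̂_MAP = 5.3181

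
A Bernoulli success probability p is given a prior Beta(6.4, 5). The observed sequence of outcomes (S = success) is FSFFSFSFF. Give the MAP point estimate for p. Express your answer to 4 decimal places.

p̂_MAP = 0.4565

Prior: Beta(6.4, 5).
Data: 3 successes in 9 trials (from the sequence). The binomial likelihood contributes p^3(1−p)^6, so the posterior is Beta(6.4+3, 5+6) = Beta(9.4, 11).
For Beta(a, b) with a, b > 1 the mode is (a−1)/(a+b−2) = 8.4/18.4 ≈ 0.4565.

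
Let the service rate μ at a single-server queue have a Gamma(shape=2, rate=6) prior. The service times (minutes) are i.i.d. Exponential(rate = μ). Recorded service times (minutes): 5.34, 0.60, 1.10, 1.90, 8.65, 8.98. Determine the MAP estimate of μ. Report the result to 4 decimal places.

The Exponential(rate=μ) likelihood is ∝ μ^n e^(−μΣtᵢ). Here n = 6 and Σtᵢ = 5.34 + 0.60 + 1.10 + 1.90 + 8.65 + 8.98 = 26.57.
Posterior ∝ μe^(−6μ) · μ^6e^(−26.57μ) = μ^7e^(−32.57μ), i.e. Gamma(8, 32.57).
Mode = (a−1)/b = 7/32.57 ≈ 0.2149.

μ̂_MAP = 0.2149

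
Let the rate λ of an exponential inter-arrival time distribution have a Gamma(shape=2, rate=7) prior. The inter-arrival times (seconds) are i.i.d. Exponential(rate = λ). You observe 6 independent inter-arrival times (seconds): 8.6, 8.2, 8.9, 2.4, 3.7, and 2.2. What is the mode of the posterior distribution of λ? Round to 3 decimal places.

λ̂_MAP = 0.171

The Exponential(rate=λ) likelihood is ∝ λ^n e^(−λΣtᵢ). Here n = 6 and Σtᵢ = 8.6 + 8.2 + 8.9 + 2.4 + 3.7 + 2.2 = 34.
Posterior ∝ λe^(−7λ) · λ^6e^(−34λ) = λ^7e^(−41λ), i.e. Gamma(8, 41).
Mode = (a−1)/b = 7/41 ≈ 0.171.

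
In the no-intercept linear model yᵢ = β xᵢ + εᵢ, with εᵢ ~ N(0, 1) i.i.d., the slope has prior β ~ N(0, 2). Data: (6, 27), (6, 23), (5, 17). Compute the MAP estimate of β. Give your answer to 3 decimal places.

β̂_MAP = 3.949

log p(β | y) = −Σ(yᵢ − βxᵢ)²/(2·1) − β²/(2·2) + const.
Setting the derivative to zero: Σxᵢ(yᵢ − βxᵢ)/1 − β/2 = 0, so β = Σxᵢyᵢ / (Σxᵢ² + σ²/τ²).
Σxᵢyᵢ = 6·27 + 6·23 + 5·17 = 385; Σxᵢ² = 97; σ²/τ² = 0.5.
β̂_MAP = 385 / (97 + 0.5) = 385/97.5 ≈ 3.949.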